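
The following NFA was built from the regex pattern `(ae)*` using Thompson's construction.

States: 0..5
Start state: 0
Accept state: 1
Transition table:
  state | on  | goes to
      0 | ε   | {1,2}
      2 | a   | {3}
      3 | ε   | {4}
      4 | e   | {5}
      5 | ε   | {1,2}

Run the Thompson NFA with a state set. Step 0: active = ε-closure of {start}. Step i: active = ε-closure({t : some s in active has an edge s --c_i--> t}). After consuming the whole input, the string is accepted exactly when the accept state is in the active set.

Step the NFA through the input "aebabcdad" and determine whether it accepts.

Answer: REJECT

Derivation:
initial (ε-close {0}): {0,1,2}
'a' @ 1: {3,4}
'e' @ 2: {1,2,5}  ✓accept
'b' @ 3: {}  — no active states
rest 'abcdad' ignored (set empty)
after full input: {}  (accept=1 not in)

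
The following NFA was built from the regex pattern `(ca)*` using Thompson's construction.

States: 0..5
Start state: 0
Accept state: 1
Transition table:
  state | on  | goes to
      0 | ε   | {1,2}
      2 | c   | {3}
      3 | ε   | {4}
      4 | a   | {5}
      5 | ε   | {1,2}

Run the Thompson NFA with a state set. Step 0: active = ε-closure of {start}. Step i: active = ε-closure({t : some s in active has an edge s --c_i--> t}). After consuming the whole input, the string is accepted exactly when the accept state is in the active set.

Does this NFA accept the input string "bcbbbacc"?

S₀ = ε-closure({0}) = {0,1,2}
'b' @ 1: {}  — no active states
rest 'cbbbacc' ignored (set empty)
end set {} — state 1 not in

Answer: REJECT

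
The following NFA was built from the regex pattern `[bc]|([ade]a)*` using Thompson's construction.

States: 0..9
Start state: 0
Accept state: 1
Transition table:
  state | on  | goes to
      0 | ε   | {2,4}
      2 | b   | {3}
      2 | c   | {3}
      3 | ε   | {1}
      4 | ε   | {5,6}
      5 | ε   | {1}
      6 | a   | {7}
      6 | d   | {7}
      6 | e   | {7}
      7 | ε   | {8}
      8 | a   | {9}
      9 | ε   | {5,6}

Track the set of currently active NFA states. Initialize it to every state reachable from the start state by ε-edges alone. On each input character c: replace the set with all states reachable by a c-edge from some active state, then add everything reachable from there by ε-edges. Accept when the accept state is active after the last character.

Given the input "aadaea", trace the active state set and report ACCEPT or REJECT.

Answer: ACCEPT

Steps:
S₀ = ε-closure({0}) = {0,1,2,4,5,6}
'a' @ 1: {7,8}
'a' @ 2: {1,5,6,9}  (accept∈set)
'd' @ 3: {7,8}
'a' @ 4: {1,5,6,9}  (accept∈set)
'e' @ 5: {7,8}
'a' @ 6: {1,5,6,9}  (accept∈set)
end set {1,5,6,9} — state 1 in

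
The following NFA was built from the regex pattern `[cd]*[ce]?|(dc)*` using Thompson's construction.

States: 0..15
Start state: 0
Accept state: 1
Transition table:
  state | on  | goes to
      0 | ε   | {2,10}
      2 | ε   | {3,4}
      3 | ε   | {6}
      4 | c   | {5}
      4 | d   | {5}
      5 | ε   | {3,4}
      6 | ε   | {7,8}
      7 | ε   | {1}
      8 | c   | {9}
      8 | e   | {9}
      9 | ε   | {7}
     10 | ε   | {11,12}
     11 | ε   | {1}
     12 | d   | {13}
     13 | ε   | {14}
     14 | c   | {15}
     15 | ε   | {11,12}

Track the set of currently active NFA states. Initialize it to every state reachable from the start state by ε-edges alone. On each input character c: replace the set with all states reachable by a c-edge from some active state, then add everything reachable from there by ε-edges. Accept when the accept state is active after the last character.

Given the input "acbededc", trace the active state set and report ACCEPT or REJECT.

Answer: REJECT

Derivation:
S₀ = ε-closure({0}) = {0,1,2,3,4,6,7,8,10,11,12}
'a' @ 1: {}  — no active states
rest 'cbededc' ignored (set empty)
end set {} — state 1 not in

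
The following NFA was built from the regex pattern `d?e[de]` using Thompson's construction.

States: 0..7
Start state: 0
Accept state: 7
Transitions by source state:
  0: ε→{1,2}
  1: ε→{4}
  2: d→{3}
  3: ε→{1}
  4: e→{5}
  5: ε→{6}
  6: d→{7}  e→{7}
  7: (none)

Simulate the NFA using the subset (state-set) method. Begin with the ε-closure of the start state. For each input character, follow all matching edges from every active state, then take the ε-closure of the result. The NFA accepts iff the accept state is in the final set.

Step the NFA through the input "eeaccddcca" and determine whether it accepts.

start: ε-closure({0}) = {0,1,2,4}
'e' @ 1: {5,6}
'e' @ 2: {7}  [accepting]
'a' @ 3: {}  — state set empty
rest 'ccddcca' ignored (set empty)
final: {}; accept 7 not in set

Answer: REJECT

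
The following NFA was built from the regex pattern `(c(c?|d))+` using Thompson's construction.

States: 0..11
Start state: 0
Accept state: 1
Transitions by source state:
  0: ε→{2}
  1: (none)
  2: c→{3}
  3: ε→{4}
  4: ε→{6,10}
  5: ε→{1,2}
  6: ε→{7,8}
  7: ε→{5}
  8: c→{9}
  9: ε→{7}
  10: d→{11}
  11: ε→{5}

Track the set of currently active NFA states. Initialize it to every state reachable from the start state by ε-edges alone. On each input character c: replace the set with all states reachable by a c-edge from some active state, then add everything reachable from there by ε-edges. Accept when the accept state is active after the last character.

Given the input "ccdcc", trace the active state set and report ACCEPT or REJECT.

Answer: ACCEPT

Trace:
start: ε-closure({0}) = {0,2}
'c' @ 1: {1,2,3,4,5,6,7,8,10}  [accepting]
'c' @ 2: {1,2,3,4,5,6,7,8,9,10}  [accepting]
'd' @ 3: {1,2,5,11}  [accepting]
'c' @ 4: {1,2,3,4,5,6,7,8,10}  [accepting]
'c' @ 5: {1,2,3,4,5,6,7,8,9,10}  [accepting]
final: {1,2,3,4,5,6,7,8,9,10}; accept 1 in set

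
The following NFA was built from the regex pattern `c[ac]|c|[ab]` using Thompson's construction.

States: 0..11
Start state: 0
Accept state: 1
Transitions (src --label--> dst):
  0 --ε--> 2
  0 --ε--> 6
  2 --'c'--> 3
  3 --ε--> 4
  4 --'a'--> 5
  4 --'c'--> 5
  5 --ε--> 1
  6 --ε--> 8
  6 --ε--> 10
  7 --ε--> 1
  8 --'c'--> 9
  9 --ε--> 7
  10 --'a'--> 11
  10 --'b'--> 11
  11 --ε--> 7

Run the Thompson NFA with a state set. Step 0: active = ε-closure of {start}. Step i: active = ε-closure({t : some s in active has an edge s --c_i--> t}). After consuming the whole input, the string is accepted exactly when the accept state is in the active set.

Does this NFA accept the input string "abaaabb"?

S₀ = ε-closure({0}) = {0,2,6,8,10}
'a' @ 1: {1,7,11}  [accepting]
'b' @ 2: {}  — no active states
rest 'aaabb' ignored (set empty)
after full input: {}  (accept=1 not in)

Answer: REJECT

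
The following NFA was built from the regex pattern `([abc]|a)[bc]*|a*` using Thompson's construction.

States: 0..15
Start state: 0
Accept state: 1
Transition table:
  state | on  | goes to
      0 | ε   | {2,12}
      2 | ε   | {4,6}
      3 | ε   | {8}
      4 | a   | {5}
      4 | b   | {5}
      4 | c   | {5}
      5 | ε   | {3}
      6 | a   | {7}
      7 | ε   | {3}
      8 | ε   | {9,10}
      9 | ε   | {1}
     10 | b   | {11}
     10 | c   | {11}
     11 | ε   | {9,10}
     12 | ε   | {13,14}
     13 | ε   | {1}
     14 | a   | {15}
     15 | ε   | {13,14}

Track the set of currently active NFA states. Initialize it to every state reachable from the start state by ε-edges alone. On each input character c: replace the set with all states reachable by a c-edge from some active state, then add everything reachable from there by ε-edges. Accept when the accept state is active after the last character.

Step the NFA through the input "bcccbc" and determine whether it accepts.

Answer: ACCEPT

Steps:
start: ε-closure({0}) = {0,1,2,4,6,12,13,14}
'b' @ 1: {1,3,5,8,9,10}  ✓accept
'c' @ 2: {1,9,10,11}  ✓accept
'c' @ 3: {1,9,10,11}  ✓accept
'c' @ 4: {1,9,10,11}  ✓accept
'b' @ 5: {1,9,10,11}  ✓accept
'c' @ 6: {1,9,10,11}  ✓accept
final: {1,9,10,11}; accept 1 in set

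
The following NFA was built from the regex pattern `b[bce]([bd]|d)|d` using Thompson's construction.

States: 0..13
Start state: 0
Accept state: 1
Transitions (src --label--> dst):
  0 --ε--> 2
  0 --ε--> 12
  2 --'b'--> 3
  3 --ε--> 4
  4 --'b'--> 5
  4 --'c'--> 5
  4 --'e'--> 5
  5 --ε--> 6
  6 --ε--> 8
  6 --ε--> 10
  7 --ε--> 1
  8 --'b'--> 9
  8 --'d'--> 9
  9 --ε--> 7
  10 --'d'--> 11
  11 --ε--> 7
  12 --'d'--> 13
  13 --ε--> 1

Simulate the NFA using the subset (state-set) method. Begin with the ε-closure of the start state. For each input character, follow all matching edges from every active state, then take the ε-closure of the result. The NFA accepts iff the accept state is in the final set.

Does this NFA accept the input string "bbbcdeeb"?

Answer: REJECT

Steps:
start: ε-closure({0}) = {0,2,12}
'b' @ 1: {3,4}
'b' @ 2: {5,6,8,10}
'b' @ 3: {1,7,9}  ✓accept
'c' @ 4: {}  — no active states
rest 'deeb' ignored (set empty)
after full input: {}  (accept=1 not in)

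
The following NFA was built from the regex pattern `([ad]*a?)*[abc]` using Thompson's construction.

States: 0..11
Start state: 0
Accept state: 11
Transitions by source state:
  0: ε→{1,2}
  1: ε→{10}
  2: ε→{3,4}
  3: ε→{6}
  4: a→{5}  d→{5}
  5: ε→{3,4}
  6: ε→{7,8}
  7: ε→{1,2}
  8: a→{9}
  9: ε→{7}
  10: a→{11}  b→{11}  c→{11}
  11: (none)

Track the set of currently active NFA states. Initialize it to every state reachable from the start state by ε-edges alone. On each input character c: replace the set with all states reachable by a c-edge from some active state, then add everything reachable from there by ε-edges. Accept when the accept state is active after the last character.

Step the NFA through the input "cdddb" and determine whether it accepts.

S₀ = ε-closure({0}) = {0,1,2,3,4,6,7,8,10}
'c' @ 1: {11}  ✓accept
'd' @ 2: {}  — no active states
rest 'ddb' ignored (set empty)
final: {}; accept 11 not in set

Answer: REJECT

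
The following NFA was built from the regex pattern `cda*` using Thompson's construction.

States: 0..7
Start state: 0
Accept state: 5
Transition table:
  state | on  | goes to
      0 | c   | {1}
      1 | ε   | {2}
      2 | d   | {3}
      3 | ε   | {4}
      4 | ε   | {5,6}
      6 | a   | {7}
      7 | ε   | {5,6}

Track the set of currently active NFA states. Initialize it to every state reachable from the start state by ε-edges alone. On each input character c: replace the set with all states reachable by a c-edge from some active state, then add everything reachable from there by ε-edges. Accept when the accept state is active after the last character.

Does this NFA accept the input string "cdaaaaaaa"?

initial (ε-close {0}): {0}
'c' @ 1: {1,2}
'd' @ 2: {3,4,5,6}  ✓accept
'a' @ 3: {5,6,7}  ✓accept
'a' @ 4: {5,6,7}  ✓accept
'a' @ 5: {5,6,7}  ✓accept
'a' @ 6: {5,6,7}  ✓accept
'a' @ 7: {5,6,7}  ✓accept
'a' @ 8: {5,6,7}  ✓accept
'a' @ 9: {5,6,7}  ✓accept
final: {5,6,7}; accept 5 in set

Answer: ACCEPT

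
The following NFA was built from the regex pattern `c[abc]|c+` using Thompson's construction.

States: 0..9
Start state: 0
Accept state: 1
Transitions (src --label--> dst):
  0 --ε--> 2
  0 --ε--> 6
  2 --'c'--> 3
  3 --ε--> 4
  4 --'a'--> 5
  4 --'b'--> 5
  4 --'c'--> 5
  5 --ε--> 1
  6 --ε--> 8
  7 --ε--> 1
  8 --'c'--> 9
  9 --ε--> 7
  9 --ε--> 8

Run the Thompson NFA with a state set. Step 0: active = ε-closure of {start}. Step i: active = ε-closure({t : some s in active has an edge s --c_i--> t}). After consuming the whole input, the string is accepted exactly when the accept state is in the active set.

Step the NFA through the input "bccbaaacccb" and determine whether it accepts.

S₀ = ε-closure({0}) = {0,2,6,8}
'b' @ 1: {}  — dead — no transitions
rest 'ccbaaacccb' ignored (set empty)
final: {}; accept 1 not in set

Answer: REJECT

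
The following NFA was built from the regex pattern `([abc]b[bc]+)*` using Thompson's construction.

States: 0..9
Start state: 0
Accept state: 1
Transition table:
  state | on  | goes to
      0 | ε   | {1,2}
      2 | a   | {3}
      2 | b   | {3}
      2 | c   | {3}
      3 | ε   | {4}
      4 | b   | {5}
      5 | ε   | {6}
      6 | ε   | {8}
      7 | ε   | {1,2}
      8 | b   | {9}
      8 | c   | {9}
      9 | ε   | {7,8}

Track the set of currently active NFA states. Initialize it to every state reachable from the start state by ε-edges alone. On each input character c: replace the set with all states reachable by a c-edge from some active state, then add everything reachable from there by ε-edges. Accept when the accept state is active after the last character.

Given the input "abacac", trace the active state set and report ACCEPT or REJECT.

S₀ = ε-closure({0}) = {0,1,2}
'a' @ 1: {3,4}
'b' @ 2: {5,6,8}
'a' @ 3: {}  — state set empty
rest 'cac' ignored (set empty)
final: {}; accept 1 not in set

Answer: REJECT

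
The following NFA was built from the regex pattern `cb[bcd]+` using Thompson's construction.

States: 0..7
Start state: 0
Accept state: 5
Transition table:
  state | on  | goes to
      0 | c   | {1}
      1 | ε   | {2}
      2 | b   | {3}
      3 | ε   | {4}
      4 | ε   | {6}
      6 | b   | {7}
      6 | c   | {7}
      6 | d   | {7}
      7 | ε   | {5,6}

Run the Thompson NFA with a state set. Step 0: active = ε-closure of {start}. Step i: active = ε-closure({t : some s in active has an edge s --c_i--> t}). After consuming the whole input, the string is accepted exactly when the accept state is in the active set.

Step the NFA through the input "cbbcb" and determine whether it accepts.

Answer: ACCEPT

Trace:
S₀ = ε-closure({0}) = {0}
'c' @ 1: {1,2}
'b' @ 2: {3,4,6}
'b' @ 3: {5,6,7}  [accepting]
'c' @ 4: {5,6,7}  [accepting]
'b' @ 5: {5,6,7}  [accepting]
after full input: {5,6,7}  (accept=5 in)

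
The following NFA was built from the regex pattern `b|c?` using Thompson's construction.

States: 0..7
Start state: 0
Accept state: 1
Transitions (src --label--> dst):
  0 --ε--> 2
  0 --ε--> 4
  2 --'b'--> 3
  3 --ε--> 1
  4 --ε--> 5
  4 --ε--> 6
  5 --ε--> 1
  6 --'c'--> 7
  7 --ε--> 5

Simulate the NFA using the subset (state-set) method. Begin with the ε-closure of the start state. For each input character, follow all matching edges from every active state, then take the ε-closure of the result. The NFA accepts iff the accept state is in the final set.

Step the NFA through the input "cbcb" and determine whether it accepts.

Answer: REJECT

Derivation:
initial (ε-close {0}): {0,1,2,4,5,6}
'c' @ 1: {1,5,7}  ✓accept
'b' @ 2: {}  — no active states
rest 'cb' ignored (set empty)
end set {} — state 1 not in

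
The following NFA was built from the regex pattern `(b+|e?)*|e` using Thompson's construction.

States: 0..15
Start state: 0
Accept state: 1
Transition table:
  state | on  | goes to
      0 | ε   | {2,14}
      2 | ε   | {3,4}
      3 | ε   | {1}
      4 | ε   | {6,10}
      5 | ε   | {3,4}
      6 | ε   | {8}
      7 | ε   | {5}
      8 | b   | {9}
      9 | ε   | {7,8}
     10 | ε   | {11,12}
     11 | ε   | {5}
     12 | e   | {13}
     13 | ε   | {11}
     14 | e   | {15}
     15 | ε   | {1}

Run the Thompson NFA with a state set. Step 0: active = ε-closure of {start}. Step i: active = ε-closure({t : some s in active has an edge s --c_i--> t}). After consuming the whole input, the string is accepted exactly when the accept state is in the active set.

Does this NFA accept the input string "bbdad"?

Answer: REJECT

Steps:
S₀ = ε-closure({0}) = {0,1,2,3,4,5,6,8,10,11,12,14}
'b' @ 1: {1,3,4,5,6,7,8,9,10,11,12}  (accept∈set)
'b' @ 2: {1,3,4,5,6,7,8,9,10,11,12}  (accept∈set)
'd' @ 3: {}  — no active states
rest 'ad' ignored (set empty)
final: {}; accept 1 not in set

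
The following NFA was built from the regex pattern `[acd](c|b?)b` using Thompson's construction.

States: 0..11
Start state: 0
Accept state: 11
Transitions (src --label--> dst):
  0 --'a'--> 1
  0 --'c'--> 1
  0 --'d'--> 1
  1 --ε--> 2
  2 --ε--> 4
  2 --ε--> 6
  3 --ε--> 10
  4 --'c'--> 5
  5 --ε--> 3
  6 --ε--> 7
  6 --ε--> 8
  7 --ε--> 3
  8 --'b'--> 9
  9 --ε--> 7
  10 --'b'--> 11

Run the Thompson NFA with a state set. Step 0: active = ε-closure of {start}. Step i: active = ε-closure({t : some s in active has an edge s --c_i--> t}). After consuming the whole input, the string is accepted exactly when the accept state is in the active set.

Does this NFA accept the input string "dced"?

Answer: REJECT

Derivation:
S₀ = ε-closure({0}) = {0}
'd' @ 1: {1,2,3,4,6,7,8,10}
'c' @ 2: {3,5,10}
'e' @ 3: {}  — dead — no transitions
rest 'd' ignored (set empty)
end set {} — state 11 not in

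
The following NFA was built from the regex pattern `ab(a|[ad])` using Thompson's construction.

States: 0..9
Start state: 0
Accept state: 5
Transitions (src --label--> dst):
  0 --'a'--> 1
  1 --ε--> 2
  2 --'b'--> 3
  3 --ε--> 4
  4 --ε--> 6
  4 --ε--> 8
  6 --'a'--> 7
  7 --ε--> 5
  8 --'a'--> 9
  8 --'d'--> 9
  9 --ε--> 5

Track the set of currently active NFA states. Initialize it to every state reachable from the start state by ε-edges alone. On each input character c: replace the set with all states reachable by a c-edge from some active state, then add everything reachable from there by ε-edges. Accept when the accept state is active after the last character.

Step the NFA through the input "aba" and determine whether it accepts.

start: ε-closure({0}) = {0}
'a' @ 1: {1,2}
'b' @ 2: {3,4,6,8}
'a' @ 3: {5,7,9}  (accept∈set)
final: {5,7,9}; accept 5 in set

Answer: ACCEPT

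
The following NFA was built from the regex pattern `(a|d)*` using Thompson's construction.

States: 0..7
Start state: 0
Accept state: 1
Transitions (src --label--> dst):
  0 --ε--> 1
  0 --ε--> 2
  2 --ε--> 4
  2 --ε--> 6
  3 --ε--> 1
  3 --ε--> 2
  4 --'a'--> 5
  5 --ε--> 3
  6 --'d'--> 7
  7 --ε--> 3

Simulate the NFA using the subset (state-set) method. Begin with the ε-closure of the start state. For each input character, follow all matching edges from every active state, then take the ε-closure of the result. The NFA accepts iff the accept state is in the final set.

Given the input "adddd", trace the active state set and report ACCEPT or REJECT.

Answer: ACCEPT

Derivation:
initial (ε-close {0}): {0,1,2,4,6}
'a' @ 1: {1,2,3,4,5,6}  (accept∈set)
'd' @ 2: {1,2,3,4,6,7}  (accept∈set)
'd' @ 3: {1,2,3,4,6,7}  (accept∈set)
'd' @ 4: {1,2,3,4,6,7}  (accept∈set)
'd' @ 5: {1,2,3,4,6,7}  (accept∈set)
final: {1,2,3,4,6,7}; accept 1 in set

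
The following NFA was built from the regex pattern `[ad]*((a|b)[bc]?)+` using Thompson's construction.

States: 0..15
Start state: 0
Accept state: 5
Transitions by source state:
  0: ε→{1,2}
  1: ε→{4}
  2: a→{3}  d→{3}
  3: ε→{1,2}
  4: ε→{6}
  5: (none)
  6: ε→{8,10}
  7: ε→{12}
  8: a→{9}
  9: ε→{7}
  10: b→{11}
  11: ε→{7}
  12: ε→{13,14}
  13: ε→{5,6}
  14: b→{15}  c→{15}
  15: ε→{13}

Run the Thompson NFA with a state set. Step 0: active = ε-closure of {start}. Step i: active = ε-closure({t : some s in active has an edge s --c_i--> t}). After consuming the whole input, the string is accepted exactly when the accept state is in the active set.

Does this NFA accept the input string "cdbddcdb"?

initial (ε-close {0}): {0,1,2,4,6,8,10}
'c' @ 1: {}  — state set empty
rest 'dbddcdb' ignored (set empty)
final: {}; accept 5 not in set

Answer: REJECT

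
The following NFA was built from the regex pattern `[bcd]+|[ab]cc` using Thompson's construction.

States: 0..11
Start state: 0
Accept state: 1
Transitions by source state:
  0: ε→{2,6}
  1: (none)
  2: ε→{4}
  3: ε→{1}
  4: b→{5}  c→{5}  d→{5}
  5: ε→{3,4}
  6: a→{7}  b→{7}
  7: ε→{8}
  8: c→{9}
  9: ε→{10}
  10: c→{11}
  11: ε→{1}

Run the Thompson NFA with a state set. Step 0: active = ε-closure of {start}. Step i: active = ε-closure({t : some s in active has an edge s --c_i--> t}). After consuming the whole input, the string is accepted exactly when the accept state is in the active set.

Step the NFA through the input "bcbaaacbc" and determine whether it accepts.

initial (ε-close {0}): {0,2,4,6}
'b' @ 1: {1,3,4,5,7,8}  ✓accept
'c' @ 2: {1,3,4,5,9,10}  ✓accept
'b' @ 3: {1,3,4,5}  ✓accept
'a' @ 4: {}  — no active states
rest 'aacbc' ignored (set empty)
final: {}; accept 1 not in set

Answer: REJECT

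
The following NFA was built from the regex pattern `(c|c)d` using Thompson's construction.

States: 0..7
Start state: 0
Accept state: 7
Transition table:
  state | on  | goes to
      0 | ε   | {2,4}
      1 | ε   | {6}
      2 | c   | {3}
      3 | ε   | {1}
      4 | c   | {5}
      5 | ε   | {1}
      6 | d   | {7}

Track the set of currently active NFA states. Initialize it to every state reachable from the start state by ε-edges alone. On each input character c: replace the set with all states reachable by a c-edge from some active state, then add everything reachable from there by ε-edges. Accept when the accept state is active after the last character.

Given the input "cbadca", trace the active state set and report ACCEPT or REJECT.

start: ε-closure({0}) = {0,2,4}
'c' @ 1: {1,3,5,6}
'b' @ 2: {}  — state set empty
rest 'adca' ignored (set empty)
after full input: {}  (accept=7 not in)

Answer: REJECT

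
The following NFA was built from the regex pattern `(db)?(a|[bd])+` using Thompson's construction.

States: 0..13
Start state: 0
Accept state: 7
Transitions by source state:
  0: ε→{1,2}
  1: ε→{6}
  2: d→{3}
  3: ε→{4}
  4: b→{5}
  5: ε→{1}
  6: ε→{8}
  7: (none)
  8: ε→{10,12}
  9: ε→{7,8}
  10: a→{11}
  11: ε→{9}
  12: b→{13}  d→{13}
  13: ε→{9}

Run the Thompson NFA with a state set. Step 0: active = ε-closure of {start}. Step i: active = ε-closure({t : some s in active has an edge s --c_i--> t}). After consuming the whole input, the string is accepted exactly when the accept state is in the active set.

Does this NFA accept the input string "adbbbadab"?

Answer: ACCEPT

Steps:
S₀ = ε-closure({0}) = {0,1,2,6,8,10,12}
'a' @ 1: {7,8,9,10,11,12}  ✓accept
'd' @ 2: {7,8,9,10,12,13}  ✓accept
'b' @ 3: {7,8,9,10,12,13}  ✓accept
'b' @ 4: {7,8,9,10,12,13}  ✓accept
'b' @ 5: {7,8,9,10,12,13}  ✓accept
'a' @ 6: {7,8,9,10,11,12}  ✓accept
'd' @ 7: {7,8,9,10,12,13}  ✓accept
'a' @ 8: {7,8,9,10,11,12}  ✓accept
'b' @ 9: {7,8,9,10,12,13}  ✓accept
final: {7,8,9,10,12,13}; accept 7 in set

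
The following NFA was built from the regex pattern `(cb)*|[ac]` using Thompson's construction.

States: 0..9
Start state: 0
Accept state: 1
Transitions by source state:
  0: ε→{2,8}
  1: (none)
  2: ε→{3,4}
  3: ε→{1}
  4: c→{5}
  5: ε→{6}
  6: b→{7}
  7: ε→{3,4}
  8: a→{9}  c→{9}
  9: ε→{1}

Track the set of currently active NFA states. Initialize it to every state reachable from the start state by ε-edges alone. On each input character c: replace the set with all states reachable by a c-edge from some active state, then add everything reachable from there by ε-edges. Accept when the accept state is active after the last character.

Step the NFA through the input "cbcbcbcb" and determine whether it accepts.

start: ε-closure({0}) = {0,1,2,3,4,8}
'c' @ 1: {1,5,6,9}  [accepting]
'b' @ 2: {1,3,4,7}  [accepting]
'c' @ 3: {5,6}
'b' @ 4: {1,3,4,7}  [accepting]
'c' @ 5: {5,6}
'b' @ 6: {1,3,4,7}  [accepting]
'c' @ 7: {5,6}
'b' @ 8: {1,3,4,7}  [accepting]
final: {1,3,4,7}; accept 1 in set

Answer: ACCEPT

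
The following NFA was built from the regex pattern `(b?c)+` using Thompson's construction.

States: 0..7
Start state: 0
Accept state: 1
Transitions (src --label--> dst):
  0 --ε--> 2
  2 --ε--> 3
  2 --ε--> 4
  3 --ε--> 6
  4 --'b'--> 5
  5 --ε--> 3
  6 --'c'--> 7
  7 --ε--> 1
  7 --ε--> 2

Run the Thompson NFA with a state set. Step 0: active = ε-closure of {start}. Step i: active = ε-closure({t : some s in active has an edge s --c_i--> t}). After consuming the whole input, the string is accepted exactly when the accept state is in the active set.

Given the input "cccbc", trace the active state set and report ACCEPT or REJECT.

start: ε-closure({0}) = {0,2,3,4,6}
'c' @ 1: {1,2,3,4,6,7}  [accepting]
'c' @ 2: {1,2,3,4,6,7}  [accepting]
'c' @ 3: {1,2,3,4,6,7}  [accepting]
'b' @ 4: {3,5,6}
'c' @ 5: {1,2,3,4,6,7}  [accepting]
final: {1,2,3,4,6,7}; accept 1 in set

Answer: ACCEPT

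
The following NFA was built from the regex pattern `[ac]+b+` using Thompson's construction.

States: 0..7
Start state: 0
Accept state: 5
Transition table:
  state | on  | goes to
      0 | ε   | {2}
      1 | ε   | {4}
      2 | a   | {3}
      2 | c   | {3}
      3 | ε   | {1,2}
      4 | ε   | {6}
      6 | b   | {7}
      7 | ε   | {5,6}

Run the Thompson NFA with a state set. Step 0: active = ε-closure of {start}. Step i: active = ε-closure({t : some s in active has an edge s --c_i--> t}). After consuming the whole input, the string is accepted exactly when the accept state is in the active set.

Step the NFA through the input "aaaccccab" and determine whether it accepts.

Answer: ACCEPT

Trace:
initial (ε-close {0}): {0,2}
'a' @ 1: {1,2,3,4,6}
'a' @ 2: {1,2,3,4,6}
'a' @ 3: {1,2,3,4,6}
'c' @ 4: {1,2,3,4,6}
'c' @ 5: {1,2,3,4,6}
'c' @ 6: {1,2,3,4,6}
'c' @ 7: {1,2,3,4,6}
'a' @ 8: {1,2,3,4,6}
'b' @ 9: {5,6,7}  [accepting]
after full input: {5,6,7}  (accept=5 in)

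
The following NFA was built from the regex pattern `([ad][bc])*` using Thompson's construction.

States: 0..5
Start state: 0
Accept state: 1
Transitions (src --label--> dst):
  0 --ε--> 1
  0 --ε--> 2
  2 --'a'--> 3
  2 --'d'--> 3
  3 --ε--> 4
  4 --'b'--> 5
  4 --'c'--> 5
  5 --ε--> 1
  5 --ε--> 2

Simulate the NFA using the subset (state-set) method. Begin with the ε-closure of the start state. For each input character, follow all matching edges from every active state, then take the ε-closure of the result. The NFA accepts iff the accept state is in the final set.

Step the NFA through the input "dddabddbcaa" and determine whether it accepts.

Answer: REJECT

Steps:
S₀ = ε-closure({0}) = {0,1,2}
'd' @ 1: {3,4}
'd' @ 2: {}  — state set empty
rest 'dabddbcaa' ignored (set empty)
after full input: {}  (accept=1 not in)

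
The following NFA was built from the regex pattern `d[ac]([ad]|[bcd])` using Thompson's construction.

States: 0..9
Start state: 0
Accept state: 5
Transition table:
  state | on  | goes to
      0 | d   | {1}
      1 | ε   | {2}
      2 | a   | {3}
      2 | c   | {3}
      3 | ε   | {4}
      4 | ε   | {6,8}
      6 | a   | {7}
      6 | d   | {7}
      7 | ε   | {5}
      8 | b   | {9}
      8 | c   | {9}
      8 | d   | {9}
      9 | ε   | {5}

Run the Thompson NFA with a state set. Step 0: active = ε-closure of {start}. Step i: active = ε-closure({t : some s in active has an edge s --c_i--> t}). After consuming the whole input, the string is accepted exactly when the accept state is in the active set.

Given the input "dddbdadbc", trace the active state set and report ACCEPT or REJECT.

start: ε-closure({0}) = {0}
'd' @ 1: {1,2}
'd' @ 2: {}  — dead — no transitions
rest 'dbdadbc' ignored (set empty)
end set {} — state 5 not in

Answer: REJECT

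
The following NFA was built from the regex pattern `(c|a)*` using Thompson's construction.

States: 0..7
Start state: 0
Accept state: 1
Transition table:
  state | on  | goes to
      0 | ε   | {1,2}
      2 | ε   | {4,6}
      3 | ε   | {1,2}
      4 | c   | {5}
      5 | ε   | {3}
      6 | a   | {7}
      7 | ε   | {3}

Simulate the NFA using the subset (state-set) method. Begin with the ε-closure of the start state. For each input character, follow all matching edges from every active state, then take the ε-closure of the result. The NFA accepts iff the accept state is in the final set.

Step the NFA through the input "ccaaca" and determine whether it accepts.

start: ε-closure({0}) = {0,1,2,4,6}
'c' @ 1: {1,2,3,4,5,6}  ✓accept
'c' @ 2: {1,2,3,4,5,6}  ✓accept
'a' @ 3: {1,2,3,4,6,7}  ✓accept
'a' @ 4: {1,2,3,4,6,7}  ✓accept
'c' @ 5: {1,2,3,4,5,6}  ✓accept
'a' @ 6: {1,2,3,4,6,7}  ✓accept
end set {1,2,3,4,6,7} — state 1 in

Answer: ACCEPT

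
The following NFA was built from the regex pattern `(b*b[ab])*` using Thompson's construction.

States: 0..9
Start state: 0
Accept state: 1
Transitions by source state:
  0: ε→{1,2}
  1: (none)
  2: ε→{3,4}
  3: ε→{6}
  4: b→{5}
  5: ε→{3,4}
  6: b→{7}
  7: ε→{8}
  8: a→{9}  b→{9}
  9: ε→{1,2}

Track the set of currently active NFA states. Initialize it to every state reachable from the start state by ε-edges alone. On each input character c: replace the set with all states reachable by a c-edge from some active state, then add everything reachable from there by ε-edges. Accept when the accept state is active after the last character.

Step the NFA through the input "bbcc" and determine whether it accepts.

start: ε-closure({0}) = {0,1,2,3,4,6}
'b' @ 1: {3,4,5,6,7,8}
'b' @ 2: {1,2,3,4,5,6,7,8,9}  [accepting]
'c' @ 3: {}  — no active states
rest 'c' ignored (set empty)
after full input: {}  (accept=1 not in)

Answer: REJECT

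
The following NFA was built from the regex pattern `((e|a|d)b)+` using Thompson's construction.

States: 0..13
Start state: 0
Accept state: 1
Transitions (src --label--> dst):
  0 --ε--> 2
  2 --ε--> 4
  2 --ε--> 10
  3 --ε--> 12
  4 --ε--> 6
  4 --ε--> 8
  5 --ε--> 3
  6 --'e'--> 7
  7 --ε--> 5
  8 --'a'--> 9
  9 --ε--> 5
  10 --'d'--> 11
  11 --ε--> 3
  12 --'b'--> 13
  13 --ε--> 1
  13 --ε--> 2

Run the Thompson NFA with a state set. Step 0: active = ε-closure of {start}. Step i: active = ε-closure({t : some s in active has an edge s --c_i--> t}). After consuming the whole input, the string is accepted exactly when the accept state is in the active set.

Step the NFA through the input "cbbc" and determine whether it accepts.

Answer: REJECT

Derivation:
start: ε-closure({0}) = {0,2,4,6,8,10}
'c' @ 1: {}  — dead — no transitions
rest 'bbc' ignored (set empty)
end set {} — state 1 not in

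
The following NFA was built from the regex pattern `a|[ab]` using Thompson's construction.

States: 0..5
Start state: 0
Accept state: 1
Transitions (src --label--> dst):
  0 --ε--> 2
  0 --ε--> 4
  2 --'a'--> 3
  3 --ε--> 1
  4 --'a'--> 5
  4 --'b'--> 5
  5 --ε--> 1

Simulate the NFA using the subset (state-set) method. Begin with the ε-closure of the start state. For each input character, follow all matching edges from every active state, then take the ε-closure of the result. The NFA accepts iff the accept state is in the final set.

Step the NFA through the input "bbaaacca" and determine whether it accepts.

Answer: REJECT

Trace:
start: ε-closure({0}) = {0,2,4}
'b' @ 1: {1,5}  [accepting]
'b' @ 2: {}  — state set empty
rest 'aaacca' ignored (set empty)
after full input: {}  (accept=1 not in)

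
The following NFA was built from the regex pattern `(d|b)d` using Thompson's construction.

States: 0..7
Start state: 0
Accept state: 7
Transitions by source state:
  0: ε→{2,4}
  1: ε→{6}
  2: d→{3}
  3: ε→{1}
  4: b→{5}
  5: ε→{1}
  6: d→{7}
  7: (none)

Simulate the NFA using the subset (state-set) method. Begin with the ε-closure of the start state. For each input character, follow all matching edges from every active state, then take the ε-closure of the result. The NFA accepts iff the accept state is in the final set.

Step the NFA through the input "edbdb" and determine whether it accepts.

initial (ε-close {0}): {0,2,4}
'e' @ 1: {}  — no active states
rest 'dbdb' ignored (set empty)
end set {} — state 7 not in

Answer: REJECT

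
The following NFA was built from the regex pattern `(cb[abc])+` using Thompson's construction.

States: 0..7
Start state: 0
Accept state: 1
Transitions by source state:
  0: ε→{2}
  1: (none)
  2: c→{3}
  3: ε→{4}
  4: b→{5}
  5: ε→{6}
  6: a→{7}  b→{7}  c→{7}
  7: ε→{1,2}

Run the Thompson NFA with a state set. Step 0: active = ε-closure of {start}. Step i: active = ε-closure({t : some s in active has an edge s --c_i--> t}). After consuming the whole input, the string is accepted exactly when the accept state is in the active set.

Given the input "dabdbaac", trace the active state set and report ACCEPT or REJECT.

start: ε-closure({0}) = {0,2}
'd' @ 1: {}  — no active states
rest 'abdbaac' ignored (set empty)
end set {} — state 1 not in

Answer: REJECT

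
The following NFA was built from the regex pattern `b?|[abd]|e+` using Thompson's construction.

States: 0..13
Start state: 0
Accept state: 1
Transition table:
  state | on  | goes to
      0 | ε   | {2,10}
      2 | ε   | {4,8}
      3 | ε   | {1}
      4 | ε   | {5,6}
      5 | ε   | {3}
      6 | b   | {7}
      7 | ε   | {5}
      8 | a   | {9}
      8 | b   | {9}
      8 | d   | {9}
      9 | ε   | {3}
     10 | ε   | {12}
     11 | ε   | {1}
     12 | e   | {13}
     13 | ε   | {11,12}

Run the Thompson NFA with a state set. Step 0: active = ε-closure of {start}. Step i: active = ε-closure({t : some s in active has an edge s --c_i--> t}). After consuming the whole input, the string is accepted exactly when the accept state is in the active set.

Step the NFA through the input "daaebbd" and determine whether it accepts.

Answer: REJECT

Derivation:
S₀ = ε-closure({0}) = {0,1,2,3,4,5,6,8,10,12}
'd' @ 1: {1,3,9}  [accepting]
'a' @ 2: {}  — dead — no transitions
rest 'aebbd' ignored (set empty)
end set {} — state 1 not in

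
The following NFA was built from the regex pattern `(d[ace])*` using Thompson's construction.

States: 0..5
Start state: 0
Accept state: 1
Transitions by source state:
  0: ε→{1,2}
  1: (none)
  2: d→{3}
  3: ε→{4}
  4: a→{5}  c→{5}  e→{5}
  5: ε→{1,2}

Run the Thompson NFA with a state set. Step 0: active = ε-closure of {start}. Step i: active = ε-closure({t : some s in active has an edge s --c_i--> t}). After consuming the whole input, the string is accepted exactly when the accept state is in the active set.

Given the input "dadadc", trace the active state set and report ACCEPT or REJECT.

initial (ε-close {0}): {0,1,2}
'd' @ 1: {3,4}
'a' @ 2: {1,2,5}  [accepting]
'd' @ 3: {3,4}
'a' @ 4: {1,2,5}  [accepting]
'd' @ 5: {3,4}
'c' @ 6: {1,2,5}  [accepting]
end set {1,2,5} — state 1 in

Answer: ACCEPT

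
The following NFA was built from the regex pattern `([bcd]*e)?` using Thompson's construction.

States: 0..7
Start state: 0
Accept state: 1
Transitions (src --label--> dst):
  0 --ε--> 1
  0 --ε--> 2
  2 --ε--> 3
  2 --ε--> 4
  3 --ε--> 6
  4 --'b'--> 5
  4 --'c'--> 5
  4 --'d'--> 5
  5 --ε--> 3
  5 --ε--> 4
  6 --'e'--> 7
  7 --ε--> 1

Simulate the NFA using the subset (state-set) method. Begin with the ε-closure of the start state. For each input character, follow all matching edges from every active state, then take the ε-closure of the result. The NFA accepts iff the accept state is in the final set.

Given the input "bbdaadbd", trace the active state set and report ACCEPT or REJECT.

Answer: REJECT

Derivation:
initial (ε-close {0}): {0,1,2,3,4,6}
'b' @ 1: {3,4,5,6}
'b' @ 2: {3,4,5,6}
'd' @ 3: {3,4,5,6}
'a' @ 4: {}  — no active states
rest 'adbd' ignored (set empty)
after full input: {}  (accept=1 not in)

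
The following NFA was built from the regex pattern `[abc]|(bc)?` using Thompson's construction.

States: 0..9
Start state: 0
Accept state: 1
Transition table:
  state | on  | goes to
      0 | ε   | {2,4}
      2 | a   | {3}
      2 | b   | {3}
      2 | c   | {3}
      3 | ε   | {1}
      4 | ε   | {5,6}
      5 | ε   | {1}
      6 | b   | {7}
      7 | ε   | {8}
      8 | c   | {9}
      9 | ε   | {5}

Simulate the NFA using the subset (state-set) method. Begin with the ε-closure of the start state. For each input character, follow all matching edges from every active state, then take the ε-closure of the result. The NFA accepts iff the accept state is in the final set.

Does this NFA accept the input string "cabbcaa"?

Answer: REJECT

Steps:
start: ε-closure({0}) = {0,1,2,4,5,6}
'c' @ 1: {1,3}  (accept∈set)
'a' @ 2: {}  — state set empty
rest 'bbcaa' ignored (set empty)
final: {}; accept 1 not in set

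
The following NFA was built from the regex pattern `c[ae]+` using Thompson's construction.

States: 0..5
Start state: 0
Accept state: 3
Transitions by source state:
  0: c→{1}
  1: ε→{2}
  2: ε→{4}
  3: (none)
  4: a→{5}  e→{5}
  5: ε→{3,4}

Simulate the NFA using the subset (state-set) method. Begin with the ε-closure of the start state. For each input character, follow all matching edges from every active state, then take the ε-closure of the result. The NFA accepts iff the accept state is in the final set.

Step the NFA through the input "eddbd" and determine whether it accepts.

Answer: REJECT

Derivation:
initial (ε-close {0}): {0}
'e' @ 1: {}  — dead — no transitions
rest 'ddbd' ignored (set empty)
final: {}; accept 3 not in set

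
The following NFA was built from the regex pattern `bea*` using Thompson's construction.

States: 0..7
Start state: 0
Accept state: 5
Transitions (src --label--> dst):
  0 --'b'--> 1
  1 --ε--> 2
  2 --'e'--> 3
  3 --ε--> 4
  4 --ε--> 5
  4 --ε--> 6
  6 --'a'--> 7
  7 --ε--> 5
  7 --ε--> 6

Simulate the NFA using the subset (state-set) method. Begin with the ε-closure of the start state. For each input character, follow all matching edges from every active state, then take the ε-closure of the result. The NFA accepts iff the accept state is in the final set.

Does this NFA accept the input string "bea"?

Answer: ACCEPT

Trace:
start: ε-closure({0}) = {0}
'b' @ 1: {1,2}
'e' @ 2: {3,4,5,6}  (accept∈set)
'a' @ 3: {5,6,7}  (accept∈set)
end set {5,6,7} — state 5 in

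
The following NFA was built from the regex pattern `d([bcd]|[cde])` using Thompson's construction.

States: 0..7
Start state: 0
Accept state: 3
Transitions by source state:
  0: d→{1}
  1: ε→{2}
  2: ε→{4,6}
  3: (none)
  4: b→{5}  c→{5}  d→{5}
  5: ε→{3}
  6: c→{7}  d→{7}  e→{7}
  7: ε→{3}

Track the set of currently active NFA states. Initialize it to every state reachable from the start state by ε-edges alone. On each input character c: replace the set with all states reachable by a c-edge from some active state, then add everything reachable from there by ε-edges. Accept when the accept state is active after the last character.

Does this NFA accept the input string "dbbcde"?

Answer: REJECT

Derivation:
initial (ε-close {0}): {0}
'd' @ 1: {1,2,4,6}
'b' @ 2: {3,5}  [accepting]
'b' @ 3: {}  — state set empty
rest 'cde' ignored (set empty)
after full input: {}  (accept=3 not in)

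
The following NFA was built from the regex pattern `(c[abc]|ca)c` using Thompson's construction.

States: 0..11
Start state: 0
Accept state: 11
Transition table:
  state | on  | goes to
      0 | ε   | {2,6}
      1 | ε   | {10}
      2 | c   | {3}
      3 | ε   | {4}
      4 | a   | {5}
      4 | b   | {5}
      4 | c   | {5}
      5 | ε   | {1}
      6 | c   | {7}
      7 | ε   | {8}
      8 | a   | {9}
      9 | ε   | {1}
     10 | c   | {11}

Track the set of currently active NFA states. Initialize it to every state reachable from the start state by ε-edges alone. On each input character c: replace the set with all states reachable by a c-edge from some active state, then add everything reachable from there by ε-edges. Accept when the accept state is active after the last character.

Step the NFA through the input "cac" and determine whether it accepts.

Answer: ACCEPT

Trace:
S₀ = ε-closure({0}) = {0,2,6}
'c' @ 1: {3,4,7,8}
'a' @ 2: {1,5,9,10}
'c' @ 3: {11}  ✓accept
after full input: {11}  (accept=11 in)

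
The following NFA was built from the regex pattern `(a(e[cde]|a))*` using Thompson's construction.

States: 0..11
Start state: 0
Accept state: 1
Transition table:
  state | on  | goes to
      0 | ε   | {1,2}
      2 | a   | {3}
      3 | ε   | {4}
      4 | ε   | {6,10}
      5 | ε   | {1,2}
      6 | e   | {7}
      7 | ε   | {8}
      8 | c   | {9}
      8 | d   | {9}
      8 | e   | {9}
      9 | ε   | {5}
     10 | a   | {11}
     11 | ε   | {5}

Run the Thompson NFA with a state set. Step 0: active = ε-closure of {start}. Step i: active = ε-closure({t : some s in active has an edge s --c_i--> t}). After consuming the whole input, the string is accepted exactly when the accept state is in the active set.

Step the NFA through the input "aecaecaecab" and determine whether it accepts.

S₀ = ε-closure({0}) = {0,1,2}
'a' @ 1: {3,4,6,10}
'e' @ 2: {7,8}
'c' @ 3: {1,2,5,9}  [accepting]
'a' @ 4: {3,4,6,10}
'e' @ 5: {7,8}
'c' @ 6: {1,2,5,9}  [accepting]
'a' @ 7: {3,4,6,10}
'e' @ 8: {7,8}
'c' @ 9: {1,2,5,9}  [accepting]
'a' @ 10: {3,4,6,10}
'b' @ 11: {}  — dead — no transitions
end set {} — state 1 not in

Answer: REJECT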